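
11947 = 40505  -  28558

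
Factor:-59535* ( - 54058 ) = 2^1 * 3^5*5^1 * 7^2* 151^1*179^1 = 3218343030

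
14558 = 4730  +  9828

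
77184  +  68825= 146009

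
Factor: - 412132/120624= - 2^( - 2 )*3^( - 1)*41^1 = - 41/12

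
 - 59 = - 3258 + 3199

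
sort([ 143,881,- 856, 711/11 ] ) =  [ - 856,711/11, 143, 881 ] 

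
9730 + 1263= 10993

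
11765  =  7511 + 4254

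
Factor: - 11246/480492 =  - 2^(- 1 )* 3^( - 4 )*1483^(  -  1 )*5623^1 =-  5623/240246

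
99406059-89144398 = 10261661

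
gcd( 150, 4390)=10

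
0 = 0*3137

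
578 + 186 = 764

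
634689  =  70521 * 9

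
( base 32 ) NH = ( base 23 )19h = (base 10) 753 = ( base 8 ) 1361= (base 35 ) LI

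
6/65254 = 3/32627 = 0.00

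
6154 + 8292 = 14446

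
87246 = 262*333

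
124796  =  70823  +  53973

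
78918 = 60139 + 18779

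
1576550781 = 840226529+736324252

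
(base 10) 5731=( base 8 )13143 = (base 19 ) fgc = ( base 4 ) 1121203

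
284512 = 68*4184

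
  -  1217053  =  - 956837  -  260216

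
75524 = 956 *79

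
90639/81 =1119 = 1119.00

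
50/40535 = 10/8107 = 0.00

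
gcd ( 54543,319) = 1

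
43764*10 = 437640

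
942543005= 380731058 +561811947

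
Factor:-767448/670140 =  -2^1 * 5^(  -  1)*11^1*19^1*73^(  -  1)= -  418/365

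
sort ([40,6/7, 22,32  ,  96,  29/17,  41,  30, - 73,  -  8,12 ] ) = [-73, - 8,  6/7, 29/17,12,  22,30,32,  40,41,  96 ]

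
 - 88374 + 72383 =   -  15991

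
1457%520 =417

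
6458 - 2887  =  3571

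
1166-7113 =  - 5947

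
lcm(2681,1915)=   13405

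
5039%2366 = 307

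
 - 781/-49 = 15+46/49 = 15.94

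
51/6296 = 51/6296 = 0.01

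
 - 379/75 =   -  6+71/75= - 5.05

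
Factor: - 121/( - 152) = 2^(-3)*11^2 * 19^( - 1) 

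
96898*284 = 27519032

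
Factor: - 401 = -401^1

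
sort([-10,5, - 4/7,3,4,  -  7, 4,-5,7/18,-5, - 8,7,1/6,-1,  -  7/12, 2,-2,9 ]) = [  -  10,-8,- 7,-5,-5, - 2, - 1,-7/12, - 4/7, 1/6, 7/18, 2,3,4,4,5,7,9 ] 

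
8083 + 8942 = 17025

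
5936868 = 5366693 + 570175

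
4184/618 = 2092/309 = 6.77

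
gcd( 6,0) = 6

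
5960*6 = 35760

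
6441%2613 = 1215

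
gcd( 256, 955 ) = 1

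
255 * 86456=22046280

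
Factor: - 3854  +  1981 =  - 1873  =  - 1873^1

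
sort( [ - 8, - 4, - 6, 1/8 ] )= [ - 8, - 6,-4 , 1/8]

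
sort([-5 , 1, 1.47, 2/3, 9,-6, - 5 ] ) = [ - 6, - 5,-5,2/3,1,1.47,9]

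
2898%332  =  242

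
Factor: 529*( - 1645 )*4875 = -4242249375 = - 3^1*5^4*7^1 * 13^1*23^2 *47^1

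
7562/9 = 840+2/9 = 840.22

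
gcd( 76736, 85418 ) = 2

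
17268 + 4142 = 21410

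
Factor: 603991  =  19^1*83^1*383^1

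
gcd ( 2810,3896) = 2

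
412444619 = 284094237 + 128350382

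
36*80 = 2880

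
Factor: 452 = 2^2 * 113^1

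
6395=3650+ 2745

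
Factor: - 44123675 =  - 5^2 * 113^1*15619^1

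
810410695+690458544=1500869239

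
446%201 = 44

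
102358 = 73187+29171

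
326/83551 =326/83551= 0.00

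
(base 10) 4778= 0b1001010101010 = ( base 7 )16634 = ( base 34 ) 44i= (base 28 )62i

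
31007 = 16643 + 14364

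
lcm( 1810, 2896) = 14480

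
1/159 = 1/159 = 0.01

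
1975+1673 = 3648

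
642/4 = 321/2 = 160.50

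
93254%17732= 4594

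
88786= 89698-912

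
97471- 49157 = 48314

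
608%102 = 98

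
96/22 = 48/11 = 4.36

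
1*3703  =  3703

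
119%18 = 11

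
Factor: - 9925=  - 5^2*397^1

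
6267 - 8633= -2366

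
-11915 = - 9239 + -2676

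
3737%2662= 1075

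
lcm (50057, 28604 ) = 200228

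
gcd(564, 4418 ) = 94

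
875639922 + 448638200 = 1324278122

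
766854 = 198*3873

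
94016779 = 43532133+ 50484646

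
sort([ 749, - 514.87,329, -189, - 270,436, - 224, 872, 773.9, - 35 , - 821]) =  [-821, - 514.87,  -  270, - 224, - 189, - 35, 329, 436, 749,773.9, 872] 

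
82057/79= 82057/79 = 1038.70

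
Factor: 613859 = 107^1*5737^1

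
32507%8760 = 6227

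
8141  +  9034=17175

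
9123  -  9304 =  - 181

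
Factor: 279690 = 2^1*3^1 * 5^1*9323^1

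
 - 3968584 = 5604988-9573572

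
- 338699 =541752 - 880451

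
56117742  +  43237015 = 99354757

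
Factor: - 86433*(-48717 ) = 4210756461  =  3^3*47^1*613^1*5413^1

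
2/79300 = 1/39650 = 0.00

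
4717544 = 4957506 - 239962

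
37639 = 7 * 5377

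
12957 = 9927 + 3030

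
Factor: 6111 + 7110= 3^2 * 13^1*113^1= 13221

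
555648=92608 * 6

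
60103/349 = 172 +75/349 = 172.21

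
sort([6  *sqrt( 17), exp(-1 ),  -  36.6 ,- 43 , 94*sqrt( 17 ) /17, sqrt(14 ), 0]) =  [ - 43, - 36.6, 0, exp( - 1) , sqrt( 14 ) , 94*sqrt (17)/17, 6*sqrt( 17)] 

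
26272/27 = 26272/27 = 973.04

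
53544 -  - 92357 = 145901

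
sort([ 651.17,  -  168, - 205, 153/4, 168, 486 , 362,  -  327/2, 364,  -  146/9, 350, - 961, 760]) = [-961, - 205, - 168, - 327/2,  -  146/9, 153/4, 168,350, 362  ,  364, 486 , 651.17, 760 ]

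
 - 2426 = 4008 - 6434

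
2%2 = 0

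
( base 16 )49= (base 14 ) 53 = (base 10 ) 73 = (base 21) 3a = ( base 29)2f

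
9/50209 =9/50209 = 0.00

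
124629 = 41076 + 83553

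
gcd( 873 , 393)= 3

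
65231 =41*1591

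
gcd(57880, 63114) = 2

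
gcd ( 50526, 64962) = 7218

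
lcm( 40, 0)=0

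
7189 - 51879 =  - 44690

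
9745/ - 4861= - 3 + 4838/4861 = -2.00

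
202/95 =2 + 12/95= 2.13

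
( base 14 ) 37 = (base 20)29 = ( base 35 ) 1e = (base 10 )49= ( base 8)61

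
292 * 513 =149796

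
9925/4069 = 2+1787/4069= 2.44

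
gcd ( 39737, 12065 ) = 1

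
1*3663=3663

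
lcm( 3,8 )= 24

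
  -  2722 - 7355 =-10077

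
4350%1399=153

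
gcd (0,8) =8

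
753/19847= 753/19847 = 0.04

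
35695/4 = 8923 +3/4 =8923.75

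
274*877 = 240298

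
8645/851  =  10+135/851  =  10.16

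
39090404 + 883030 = 39973434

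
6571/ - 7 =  - 939+2/7 = - 938.71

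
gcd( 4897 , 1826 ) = 83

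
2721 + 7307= 10028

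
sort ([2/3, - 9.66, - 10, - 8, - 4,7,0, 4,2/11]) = [ - 10, - 9.66, - 8, - 4, 0,2/11, 2/3, 4,7 ] 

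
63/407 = 63/407 = 0.15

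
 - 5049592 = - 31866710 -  - 26817118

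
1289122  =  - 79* ( - 16318)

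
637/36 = 17 + 25/36 =17.69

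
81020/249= 81020/249  =  325.38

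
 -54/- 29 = 1 + 25/29=1.86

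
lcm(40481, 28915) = 202405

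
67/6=67/6=11.17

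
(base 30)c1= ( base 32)b9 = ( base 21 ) h4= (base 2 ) 101101001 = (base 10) 361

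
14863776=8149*1824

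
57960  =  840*69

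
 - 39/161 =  - 1  +  122/161 = - 0.24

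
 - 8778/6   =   - 1463  =  - 1463.00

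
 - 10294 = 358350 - 368644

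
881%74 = 67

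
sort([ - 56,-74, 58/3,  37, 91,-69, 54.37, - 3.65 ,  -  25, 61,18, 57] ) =[-74,- 69, - 56,- 25, - 3.65,18,58/3, 37, 54.37,57, 61, 91 ]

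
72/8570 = 36/4285 = 0.01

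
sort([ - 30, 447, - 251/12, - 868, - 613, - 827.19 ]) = [- 868, - 827.19, - 613, - 30, - 251/12,447]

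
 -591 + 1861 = 1270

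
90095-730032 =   -  639937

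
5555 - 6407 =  - 852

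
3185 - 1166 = 2019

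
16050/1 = 16050= 16050.00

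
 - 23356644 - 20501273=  - 43857917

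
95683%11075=7083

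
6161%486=329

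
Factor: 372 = 2^2*3^1 * 31^1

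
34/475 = 34/475 = 0.07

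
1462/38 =38 + 9/19 = 38.47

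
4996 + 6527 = 11523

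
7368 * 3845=28329960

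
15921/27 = 589 + 2/3 = 589.67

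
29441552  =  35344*833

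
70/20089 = 70/20089 = 0.00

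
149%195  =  149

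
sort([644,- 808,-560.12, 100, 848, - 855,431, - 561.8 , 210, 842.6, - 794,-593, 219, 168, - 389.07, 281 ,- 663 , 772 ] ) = [ - 855, - 808 ,  -  794, - 663 ,-593, - 561.8, - 560.12,-389.07,100, 168,210, 219, 281, 431, 644, 772, 842.6, 848 ] 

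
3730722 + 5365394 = 9096116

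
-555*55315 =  - 30699825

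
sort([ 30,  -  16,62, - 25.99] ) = [ - 25.99, - 16, 30,62] 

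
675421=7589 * 89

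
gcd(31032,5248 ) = 8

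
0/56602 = 0 =0.00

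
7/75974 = 7/75974 = 0.00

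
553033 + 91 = 553124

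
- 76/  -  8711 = 76/8711 = 0.01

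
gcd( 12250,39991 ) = 7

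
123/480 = 41/160= 0.26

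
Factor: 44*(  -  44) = -2^4 * 11^2 = - 1936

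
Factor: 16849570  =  2^1*5^1 * 23^1*73259^1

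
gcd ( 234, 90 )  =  18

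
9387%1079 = 755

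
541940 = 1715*316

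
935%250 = 185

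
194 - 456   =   - 262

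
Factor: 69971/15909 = 3^ ( - 1)*11^1*5303^( - 1)*6361^1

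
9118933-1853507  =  7265426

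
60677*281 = 17050237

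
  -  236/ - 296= 59/74 = 0.80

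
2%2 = 0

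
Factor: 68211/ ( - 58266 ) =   -  2^( - 1) * 3^( - 1 )*11^1 * 53^1 *83^(-1 )= - 583/498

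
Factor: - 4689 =- 3^2*521^1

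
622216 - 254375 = 367841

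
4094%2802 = 1292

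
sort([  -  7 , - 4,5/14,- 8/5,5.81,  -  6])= [ - 7, - 6, - 4, - 8/5, 5/14, 5.81 ] 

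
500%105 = 80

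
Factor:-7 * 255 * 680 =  - 2^3 *3^1*5^2*7^1*17^2 = -1213800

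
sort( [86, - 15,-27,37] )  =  [ - 27,- 15, 37,86] 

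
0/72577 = 0 = 0.00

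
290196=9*32244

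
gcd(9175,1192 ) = 1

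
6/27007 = 6/27007 =0.00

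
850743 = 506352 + 344391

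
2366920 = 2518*940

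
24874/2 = 12437=12437.00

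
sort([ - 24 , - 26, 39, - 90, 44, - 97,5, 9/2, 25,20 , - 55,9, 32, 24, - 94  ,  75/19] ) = [ - 97, - 94,- 90, - 55, - 26 , - 24,75/19,9/2,5,9,  20,24,25, 32,39,44 ]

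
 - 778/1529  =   - 778/1529 = - 0.51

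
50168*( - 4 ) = - 200672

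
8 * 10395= 83160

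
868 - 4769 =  - 3901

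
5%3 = 2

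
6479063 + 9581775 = 16060838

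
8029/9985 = 8029/9985 = 0.80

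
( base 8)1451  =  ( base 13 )4A3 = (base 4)30221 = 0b1100101001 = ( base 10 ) 809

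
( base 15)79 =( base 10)114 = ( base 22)54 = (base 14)82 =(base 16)72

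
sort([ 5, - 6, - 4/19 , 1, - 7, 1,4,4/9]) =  [ - 7,  -  6, - 4/19 , 4/9, 1,1,4,5]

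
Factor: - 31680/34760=-2^3 * 3^2 * 79^( - 1 ) = - 72/79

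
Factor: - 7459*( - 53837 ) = 401570183 = 7^1 * 7459^1 * 7691^1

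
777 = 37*21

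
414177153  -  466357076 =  - 52179923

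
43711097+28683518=72394615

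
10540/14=5270/7 =752.86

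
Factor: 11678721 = 3^1*3892907^1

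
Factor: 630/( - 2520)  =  -2^(- 2 )  =  - 1/4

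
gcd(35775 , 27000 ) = 675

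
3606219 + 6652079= 10258298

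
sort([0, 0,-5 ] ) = [ - 5,0,0]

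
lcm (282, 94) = 282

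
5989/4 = 5989/4 = 1497.25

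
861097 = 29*29693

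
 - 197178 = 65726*( - 3)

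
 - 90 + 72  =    -  18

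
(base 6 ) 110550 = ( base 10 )9282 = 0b10010001000010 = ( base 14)3550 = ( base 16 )2442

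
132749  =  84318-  - 48431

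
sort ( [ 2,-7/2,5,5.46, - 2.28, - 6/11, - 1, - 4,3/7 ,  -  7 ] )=[ - 7, - 4, - 7/2 , - 2.28,-1,  -  6/11,3/7 , 2,5,5.46]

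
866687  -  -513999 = 1380686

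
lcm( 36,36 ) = 36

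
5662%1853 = 103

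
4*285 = 1140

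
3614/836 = 4 + 135/418 = 4.32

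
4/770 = 2/385 = 0.01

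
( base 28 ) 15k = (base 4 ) 32300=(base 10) 944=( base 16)3B0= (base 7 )2516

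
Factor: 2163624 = 2^3*3^1 * 17^1*5303^1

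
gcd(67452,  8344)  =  28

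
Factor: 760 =2^3*5^1*19^1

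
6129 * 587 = 3597723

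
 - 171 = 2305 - 2476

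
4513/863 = 5+198/863 = 5.23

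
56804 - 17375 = 39429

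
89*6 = 534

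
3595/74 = 3595/74 = 48.58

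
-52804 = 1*( - 52804) 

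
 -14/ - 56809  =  14/56809 = 0.00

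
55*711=39105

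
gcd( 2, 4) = 2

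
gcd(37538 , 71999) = 1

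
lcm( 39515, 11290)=79030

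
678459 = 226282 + 452177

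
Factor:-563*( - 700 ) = 2^2*5^2*7^1*563^1 = 394100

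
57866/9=6429 + 5/9 = 6429.56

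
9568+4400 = 13968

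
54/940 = 27/470= 0.06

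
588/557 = 1+31/557 = 1.06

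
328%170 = 158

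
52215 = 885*59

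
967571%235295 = 26391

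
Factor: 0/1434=0= 0^1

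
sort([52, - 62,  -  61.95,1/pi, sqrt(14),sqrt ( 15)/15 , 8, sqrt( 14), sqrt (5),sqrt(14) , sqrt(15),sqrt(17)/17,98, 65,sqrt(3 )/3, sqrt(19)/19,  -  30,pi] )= [ -62, - 61.95,  -  30,sqrt( 19 )/19 , sqrt( 17)/17,sqrt(15)/15, 1/pi, sqrt(3 )/3,sqrt ( 5),pi,sqrt(14) , sqrt(14),sqrt( 14), sqrt(15),8,52, 65, 98]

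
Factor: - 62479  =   - 43^1*1453^1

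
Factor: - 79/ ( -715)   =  5^( - 1)*11^ ( - 1)*13^(-1) *79^1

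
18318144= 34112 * 537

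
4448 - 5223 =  - 775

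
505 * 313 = 158065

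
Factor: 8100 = 2^2*3^4*5^2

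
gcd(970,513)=1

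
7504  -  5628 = 1876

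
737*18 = 13266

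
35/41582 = 35/41582 = 0.00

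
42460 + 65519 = 107979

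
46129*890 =41054810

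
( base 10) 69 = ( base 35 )1y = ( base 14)4D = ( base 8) 105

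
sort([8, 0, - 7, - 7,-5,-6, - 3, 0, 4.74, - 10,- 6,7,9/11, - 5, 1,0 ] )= [ - 10, - 7,-7, - 6, - 6,-5 , - 5, - 3, 0, 0 , 0,  9/11 , 1, 4.74,7, 8 ]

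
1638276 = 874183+764093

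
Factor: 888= 2^3*3^1 * 37^1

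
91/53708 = 91/53708 = 0.00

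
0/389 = 0 = 0.00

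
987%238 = 35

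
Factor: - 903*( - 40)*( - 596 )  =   - 21527520 = -2^5 * 3^1*5^1*7^1*43^1*149^1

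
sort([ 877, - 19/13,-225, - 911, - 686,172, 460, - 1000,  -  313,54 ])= [ - 1000, - 911,-686,- 313,-225,  -  19/13,54,172,460, 877 ]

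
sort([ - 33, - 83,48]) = [  -  83, - 33, 48 ] 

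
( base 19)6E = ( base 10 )128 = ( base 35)3n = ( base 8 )200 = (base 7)242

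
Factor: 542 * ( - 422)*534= - 122138616= - 2^3 * 3^1  *  89^1*211^1*271^1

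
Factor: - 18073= -11^1*31^1* 53^1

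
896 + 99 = 995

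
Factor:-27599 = -11^1*13^1*193^1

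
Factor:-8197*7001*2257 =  - 129522903629 = -  7^1*37^1 * 61^1*1171^1*7001^1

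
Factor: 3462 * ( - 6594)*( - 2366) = 54012060648 = 2^3*  3^2 * 7^2*13^2 *157^1 * 577^1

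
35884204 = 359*99956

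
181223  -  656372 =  - 475149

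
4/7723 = 4/7723  =  0.00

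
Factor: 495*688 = 340560  =  2^4*3^2  *5^1*11^1*43^1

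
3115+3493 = 6608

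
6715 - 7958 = - 1243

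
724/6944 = 181/1736 =0.10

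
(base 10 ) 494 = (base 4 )13232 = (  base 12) 352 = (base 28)HI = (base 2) 111101110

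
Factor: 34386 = 2^1*3^1*11^1*521^1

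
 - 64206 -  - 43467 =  - 20739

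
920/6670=4/29= 0.14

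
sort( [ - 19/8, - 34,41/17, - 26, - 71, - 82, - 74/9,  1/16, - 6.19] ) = [ - 82, - 71 , - 34,- 26, - 74/9 , - 6.19,-19/8,1/16,41/17] 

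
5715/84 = 68+1/28 = 68.04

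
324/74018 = 162/37009 = 0.00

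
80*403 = 32240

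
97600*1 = 97600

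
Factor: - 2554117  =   -29^2 * 3037^1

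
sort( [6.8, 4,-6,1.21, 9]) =[  -  6, 1.21,4, 6.8,9]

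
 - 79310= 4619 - 83929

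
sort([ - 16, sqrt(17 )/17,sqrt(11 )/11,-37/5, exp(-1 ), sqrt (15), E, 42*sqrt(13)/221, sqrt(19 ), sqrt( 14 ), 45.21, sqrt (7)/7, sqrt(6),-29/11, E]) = [ - 16, - 37/5, - 29/11, sqrt( 17 )/17,sqrt(11 ) /11,exp(- 1 ), sqrt( 7 ) /7  ,  42 * sqrt(13 )/221, sqrt( 6 ),E,E, sqrt (14), sqrt( 15), sqrt(19),45.21]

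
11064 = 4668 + 6396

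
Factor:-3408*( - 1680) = 2^8 * 3^2*5^1 * 7^1*71^1 = 5725440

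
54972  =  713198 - 658226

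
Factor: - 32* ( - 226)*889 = 2^6*7^1*113^1*127^1= 6429248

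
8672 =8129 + 543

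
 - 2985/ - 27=110 + 5/9= 110.56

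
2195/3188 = 2195/3188 = 0.69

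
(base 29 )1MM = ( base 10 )1501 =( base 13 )8b6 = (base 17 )535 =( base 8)2735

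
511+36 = 547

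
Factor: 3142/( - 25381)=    - 2^1 *17^( - 1 )* 1493^( - 1) * 1571^1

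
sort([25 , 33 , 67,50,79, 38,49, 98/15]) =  [ 98/15,25,33, 38,49,  50,67,79 ]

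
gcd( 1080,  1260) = 180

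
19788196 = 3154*6274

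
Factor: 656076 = 2^2*3^1*54673^1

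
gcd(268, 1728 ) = 4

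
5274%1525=699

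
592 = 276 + 316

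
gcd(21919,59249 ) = 1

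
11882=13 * 914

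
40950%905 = 225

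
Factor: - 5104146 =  - 2^1*3^1*850691^1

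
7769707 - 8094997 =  - 325290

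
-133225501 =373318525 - 506544026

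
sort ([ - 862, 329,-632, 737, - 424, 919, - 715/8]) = [ - 862,-632,-424,-715/8, 329,737,  919]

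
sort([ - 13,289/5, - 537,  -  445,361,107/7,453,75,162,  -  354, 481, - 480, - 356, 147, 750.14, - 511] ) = [  -  537, - 511, - 480, - 445,-356, - 354, - 13,107/7, 289/5, 75, 147,162, 361 , 453,481,750.14 ] 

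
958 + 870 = 1828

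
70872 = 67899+2973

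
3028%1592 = 1436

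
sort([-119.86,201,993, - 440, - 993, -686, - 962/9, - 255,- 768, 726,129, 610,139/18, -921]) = [  -  993,  -  921,-768 , - 686,-440, - 255, - 119.86, - 962/9,139/18,129, 201,610,726,993 ] 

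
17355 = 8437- -8918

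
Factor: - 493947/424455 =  - 164649/141485 = -  3^1*5^( - 1)*71^1*773^1*28297^(-1)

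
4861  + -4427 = 434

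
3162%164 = 46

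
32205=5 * 6441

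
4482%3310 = 1172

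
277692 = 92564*3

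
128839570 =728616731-599777161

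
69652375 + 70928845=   140581220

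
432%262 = 170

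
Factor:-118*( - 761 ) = 2^1 * 59^1*761^1 = 89798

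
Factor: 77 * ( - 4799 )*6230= - 2302128290 = - 2^1*5^1*7^2*11^1*89^1*4799^1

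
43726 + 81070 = 124796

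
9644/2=4822= 4822.00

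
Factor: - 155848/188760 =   -  3^( - 1)*5^ ( - 1)*7^1*13^( - 1)*23^1 =- 161/195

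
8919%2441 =1596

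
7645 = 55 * 139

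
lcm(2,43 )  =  86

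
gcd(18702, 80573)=1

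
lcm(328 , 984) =984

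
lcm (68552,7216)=137104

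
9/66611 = 9/66611 = 0.00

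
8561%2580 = 821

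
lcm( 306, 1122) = 3366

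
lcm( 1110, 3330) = 3330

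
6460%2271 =1918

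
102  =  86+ 16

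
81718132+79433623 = 161151755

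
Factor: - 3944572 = - 2^2*986143^1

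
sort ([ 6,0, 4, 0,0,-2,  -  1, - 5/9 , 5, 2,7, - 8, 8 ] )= [ - 8 , - 2, -1, - 5/9,0,0, 0,  2,4, 5,6,7,  8]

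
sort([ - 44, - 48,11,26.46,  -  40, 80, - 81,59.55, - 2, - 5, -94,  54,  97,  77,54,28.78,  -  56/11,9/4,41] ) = [-94, - 81, - 48, - 44, - 40,-56/11, - 5, - 2, 9/4,11,26.46, 28.78,41,54,54,59.55, 77,80,97]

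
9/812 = 9/812 =0.01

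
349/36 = 349/36=9.69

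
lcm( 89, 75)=6675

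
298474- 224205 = 74269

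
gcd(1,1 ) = 1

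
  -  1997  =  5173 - 7170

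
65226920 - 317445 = 64909475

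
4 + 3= 7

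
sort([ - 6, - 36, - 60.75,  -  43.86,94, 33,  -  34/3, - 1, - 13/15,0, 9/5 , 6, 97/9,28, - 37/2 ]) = [ - 60.75, - 43.86, - 36,  -  37/2, -34/3, - 6, - 1, - 13/15,0,9/5, 6, 97/9, 28, 33 , 94 ] 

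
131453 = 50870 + 80583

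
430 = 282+148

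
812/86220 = 203/21555= 0.01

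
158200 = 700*226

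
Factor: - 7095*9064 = -2^3*3^1*5^1*11^2*43^1 * 103^1 = - 64309080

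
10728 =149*72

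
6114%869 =31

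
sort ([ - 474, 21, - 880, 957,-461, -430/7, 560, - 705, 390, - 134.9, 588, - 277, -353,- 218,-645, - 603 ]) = [ - 880,  -  705,-645,-603, - 474,  -  461,-353, - 277,-218, - 134.9,- 430/7, 21, 390,560, 588,957 ]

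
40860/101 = 404+56/101 = 404.55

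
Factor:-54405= - 3^3*5^1*13^1*31^1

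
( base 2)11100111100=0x73c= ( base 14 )964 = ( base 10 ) 1852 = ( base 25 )2o2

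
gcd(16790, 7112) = 2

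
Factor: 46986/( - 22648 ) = -2^(-2)*3^1*19^(-1)*41^1*149^ ( - 1)*191^1   =  -23493/11324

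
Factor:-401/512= - 2^(-9)*401^1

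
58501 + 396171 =454672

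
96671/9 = 10741+ 2/9=10741.22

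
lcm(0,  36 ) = 0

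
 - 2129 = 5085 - 7214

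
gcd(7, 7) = 7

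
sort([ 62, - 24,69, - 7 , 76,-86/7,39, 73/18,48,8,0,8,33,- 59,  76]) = [ - 59, - 24, - 86/7,  -  7,0,73/18,8, 8, 33, 39,48,62,69 , 76, 76] 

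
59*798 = 47082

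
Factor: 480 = 2^5* 3^1 * 5^1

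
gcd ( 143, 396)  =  11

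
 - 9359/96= - 9359/96= - 97.49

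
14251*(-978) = - 13937478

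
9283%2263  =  231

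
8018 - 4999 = 3019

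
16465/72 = 16465/72=228.68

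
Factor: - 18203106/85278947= - 2^1*3^1*13^( - 1)*1427^( - 1 )*4597^( - 1)*3033851^1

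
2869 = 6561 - 3692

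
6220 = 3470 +2750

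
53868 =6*8978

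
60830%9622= 3098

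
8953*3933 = 35212149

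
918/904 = 1 + 7/452 = 1.02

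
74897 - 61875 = 13022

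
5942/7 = 848 + 6/7=848.86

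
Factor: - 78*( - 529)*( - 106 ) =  - 2^2*3^1*13^1*23^2*53^1 = - 4373772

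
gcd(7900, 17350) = 50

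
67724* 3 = 203172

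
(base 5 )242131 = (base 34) 7rv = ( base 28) BEP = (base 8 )21521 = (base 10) 9041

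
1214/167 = 1214/167= 7.27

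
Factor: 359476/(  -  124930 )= - 446/155 = - 2^1*5^( - 1 )*31^( - 1)*223^1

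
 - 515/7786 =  - 515/7786 =- 0.07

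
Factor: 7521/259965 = 23/795 = 3^ (-1)*5^ (-1)*23^1*53^( - 1 ) 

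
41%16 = 9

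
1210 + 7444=8654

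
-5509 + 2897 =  - 2612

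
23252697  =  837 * 27781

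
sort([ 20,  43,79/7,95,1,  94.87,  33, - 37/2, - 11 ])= [-37/2, - 11 , 1,79/7, 20,  33,  43, 94.87, 95]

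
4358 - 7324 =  - 2966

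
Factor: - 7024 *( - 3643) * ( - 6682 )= - 2^5*13^1 *257^1*439^1*3643^1 = - 170981902624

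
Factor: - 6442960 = -2^4*5^1*80537^1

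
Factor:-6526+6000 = - 526 = - 2^1*263^1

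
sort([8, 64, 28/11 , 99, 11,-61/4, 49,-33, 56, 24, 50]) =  [ - 33, - 61/4,28/11, 8,  11 , 24,49,  50,56,64,99 ]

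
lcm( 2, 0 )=0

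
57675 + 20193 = 77868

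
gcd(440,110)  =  110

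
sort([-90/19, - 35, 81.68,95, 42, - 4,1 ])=[ - 35, - 90/19,-4 , 1,42, 81.68, 95 ]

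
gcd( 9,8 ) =1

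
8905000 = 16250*548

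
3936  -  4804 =-868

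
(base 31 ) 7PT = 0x1d6b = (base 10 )7531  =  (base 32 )7bb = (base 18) 1547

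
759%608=151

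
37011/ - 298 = - 37011/298 = - 124.20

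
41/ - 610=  - 1 + 569/610 = -0.07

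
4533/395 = 11+188/395   =  11.48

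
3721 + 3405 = 7126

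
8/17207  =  8/17207 = 0.00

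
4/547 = 4/547 = 0.01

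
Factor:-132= - 2^2*3^1*11^1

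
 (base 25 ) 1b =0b100100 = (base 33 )13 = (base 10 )36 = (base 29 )17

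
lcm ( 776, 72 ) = 6984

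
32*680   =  21760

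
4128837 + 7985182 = 12114019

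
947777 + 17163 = 964940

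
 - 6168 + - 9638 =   -  15806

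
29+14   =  43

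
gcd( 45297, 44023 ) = 7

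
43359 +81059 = 124418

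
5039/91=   5039/91 = 55.37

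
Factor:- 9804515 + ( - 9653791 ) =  - 2^1*3^4*7^1*17159^1  =  -19458306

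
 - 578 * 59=-34102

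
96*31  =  2976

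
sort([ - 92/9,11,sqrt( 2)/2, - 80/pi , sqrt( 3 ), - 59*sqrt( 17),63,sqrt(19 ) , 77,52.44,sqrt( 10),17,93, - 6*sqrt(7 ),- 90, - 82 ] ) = [ - 59*sqrt( 17),-90,  -  82, - 80/pi,  -  6 *sqrt(7 ),-92/9, sqrt( 2)/2,sqrt(3),sqrt( 10), sqrt(19), 11, 17  ,  52.44, 63,77,  93]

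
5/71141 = 5/71141 = 0.00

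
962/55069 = 962/55069 = 0.02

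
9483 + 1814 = 11297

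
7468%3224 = 1020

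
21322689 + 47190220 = 68512909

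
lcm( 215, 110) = 4730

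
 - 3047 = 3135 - 6182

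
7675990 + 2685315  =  10361305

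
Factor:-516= - 2^2*3^1*43^1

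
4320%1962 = 396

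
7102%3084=934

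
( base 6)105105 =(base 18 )1985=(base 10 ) 8897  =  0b10001011000001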